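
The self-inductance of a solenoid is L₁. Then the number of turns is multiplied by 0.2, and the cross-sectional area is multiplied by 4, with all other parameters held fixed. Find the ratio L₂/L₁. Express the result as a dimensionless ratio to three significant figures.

L₂/L₁ = 0.160

For a solenoid, L ∝ μᵣN²A/ℓ.
L₂/L₁ = (0.2)^2 × (4) = 0.160.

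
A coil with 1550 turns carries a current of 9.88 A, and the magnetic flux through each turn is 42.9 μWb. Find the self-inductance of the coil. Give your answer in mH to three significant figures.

L ≈ 6.73 mH

Self-inductance is defined by L = NΦ_B/I (flux linkage over current).
L = (1550)(4.290×10^-5 Wb)/(9.88 A) = 6.730×10^-3 H.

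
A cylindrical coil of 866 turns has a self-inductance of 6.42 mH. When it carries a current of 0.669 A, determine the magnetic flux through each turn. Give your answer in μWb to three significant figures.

Φ_B ≈ 4.96 μWb

From L = NΦ_B/I, the flux per turn is Φ_B = LI/N.
Φ_B = (6.420×10^-3 H)(0.669 A)/866 = 4.960×10^-6 Wb.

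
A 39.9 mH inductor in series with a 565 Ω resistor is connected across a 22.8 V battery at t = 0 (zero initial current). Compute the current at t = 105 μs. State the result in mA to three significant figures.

τ = L/R = 3.990×10^-2/565 = 7.062×10^-5 s; final current I_∞ = ε/R = 22.8/565 = 4.035×10^-2 A.
I(t) = I_∞(1 − e^(−t/τ)) with t/τ = 1.487.
I = (4.035×10^-2)(1 − e^(−1.487)) = 3.123×10^-2 A.

I ≈ 31.2 mA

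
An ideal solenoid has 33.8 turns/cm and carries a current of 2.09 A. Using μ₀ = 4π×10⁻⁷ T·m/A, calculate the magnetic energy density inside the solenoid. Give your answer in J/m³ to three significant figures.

B = μ₀nI = (4π×10⁻⁷)(3.380×10^3)(2.09) = 8.877×10^-3 T.
u = B²/(2μ₀) = (8.877×10^-3)²/(2×4π×10⁻⁷) = 31.35 J/m³.

u ≈ 31.4 J/m³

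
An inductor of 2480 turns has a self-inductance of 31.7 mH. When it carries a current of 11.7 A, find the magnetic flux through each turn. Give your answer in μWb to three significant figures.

From L = NΦ_B/I, the flux per turn is Φ_B = LI/N.
Φ_B = (3.170×10^-2 H)(11.7 A)/2480 = 1.496×10^-4 Wb.

Φ_B ≈ 150 μWb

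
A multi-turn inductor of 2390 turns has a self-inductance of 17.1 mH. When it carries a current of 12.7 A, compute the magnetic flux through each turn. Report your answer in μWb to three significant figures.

Φ_B ≈ 90.9 μWb

From L = NΦ_B/I, the flux per turn is Φ_B = LI/N.
Φ_B = (1.710×10^-2 H)(12.7 A)/2390 = 9.087×10^-5 Wb.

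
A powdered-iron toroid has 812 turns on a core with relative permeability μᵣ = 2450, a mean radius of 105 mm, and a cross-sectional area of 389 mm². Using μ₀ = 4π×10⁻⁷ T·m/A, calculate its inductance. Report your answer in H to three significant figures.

L ≈ 1.20 H

For a thin toroid, L = μ₀μᵣN²A/(2πR).
L = (4π×10⁻⁷)(2450)(812)²(3.890×10^-4) / (2π×0.105 m) = 1.197 H.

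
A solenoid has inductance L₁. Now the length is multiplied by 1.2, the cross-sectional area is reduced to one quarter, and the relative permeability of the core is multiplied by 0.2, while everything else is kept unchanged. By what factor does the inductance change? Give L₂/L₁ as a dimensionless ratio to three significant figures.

For a solenoid, L ∝ μᵣN²A/ℓ.
L₂/L₁ = (1.2)^-1 × (0.25) × (0.2) = 0.0417.

L₂/L₁ = 0.0417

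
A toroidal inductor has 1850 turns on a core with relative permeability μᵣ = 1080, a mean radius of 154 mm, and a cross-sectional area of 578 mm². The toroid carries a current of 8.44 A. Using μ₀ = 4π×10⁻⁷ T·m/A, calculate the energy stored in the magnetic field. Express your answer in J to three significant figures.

L = μ₀μᵣN²A/(2πR) = (4π×10⁻⁷)(1080)(1850)²(5.780×10^-4)/(2π×0.154) = 2.7746 H.
U = ½LI² = ½(2.7746)(8.44)² = 98.82 J.

U ≈ 98.8 J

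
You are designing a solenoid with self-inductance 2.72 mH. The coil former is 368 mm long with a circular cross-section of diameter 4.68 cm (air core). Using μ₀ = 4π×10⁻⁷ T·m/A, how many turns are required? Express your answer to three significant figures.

A = π(d/2)² = π(2.340×10^-2 m)² = 1.720×10^-3 m².
From L = μ₀N²A/ℓ, N = √(Lℓ / (μ₀A)).
N = √[(2.720×10^-3)(0.368) / ((4π×10⁻⁷)×1.720×10^-3)] = √(4.630×10^5) ≈ 680.48.

N ≈ 680 turns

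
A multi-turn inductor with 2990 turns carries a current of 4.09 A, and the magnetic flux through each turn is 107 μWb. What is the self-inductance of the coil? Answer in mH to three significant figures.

L ≈ 78.2 mH

Self-inductance is defined by L = NΦ_B/I (flux linkage over current).
L = (2990)(1.070×10^-4 Wb)/(4.09 A) = 7.822×10^-2 H.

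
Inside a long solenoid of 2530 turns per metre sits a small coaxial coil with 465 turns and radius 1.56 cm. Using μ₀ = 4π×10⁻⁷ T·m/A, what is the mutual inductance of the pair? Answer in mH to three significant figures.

M ≈ 1.13 mH

The outer solenoid produces a uniform field B₁ = μ₀n₁I₁ across the inner coil,
so the flux linkage is N₂Φ = N₂B₁A₂ = μ₀n₁N₂A₂·I₁, giving M = μ₀n₁N₂A₂.
A₂ = πr² = π(1.560×10^-2 m)² = 7.645×10^-4 m².
M = (4π×10⁻⁷)(2530)(465)(7.645×10^-4) = 1.130×10^-3 H.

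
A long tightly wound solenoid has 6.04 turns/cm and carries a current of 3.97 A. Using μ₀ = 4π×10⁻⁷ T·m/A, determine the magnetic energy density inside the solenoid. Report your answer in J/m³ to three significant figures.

B = μ₀nI = (4π×10⁻⁷)(604)(3.97) = 3.013×10^-3 T.
u = B²/(2μ₀) = (3.013×10^-3)²/(2×4π×10⁻⁷) = 3.613 J/m³.

u ≈ 3.61 J/m³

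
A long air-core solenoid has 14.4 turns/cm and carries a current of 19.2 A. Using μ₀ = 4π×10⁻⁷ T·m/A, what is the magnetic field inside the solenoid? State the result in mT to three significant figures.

Inside a long solenoid, B = μ₀nI.
B = (4π×10⁻⁷)(1.440×10^3 m⁻¹)(19.2 A) = 3.474×10^-2 T.

B ≈ 34.7 mT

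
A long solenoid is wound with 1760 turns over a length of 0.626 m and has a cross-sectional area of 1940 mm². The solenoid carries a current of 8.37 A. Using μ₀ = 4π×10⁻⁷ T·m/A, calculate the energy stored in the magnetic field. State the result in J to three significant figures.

U ≈ 0.423 J

A = 1940 mm² = 1.940×10^-3 m².
L = μ₀N²A/ℓ = (4π×10⁻⁷)(1760)²(1.940×10^-3)/(0.626) = 1.206×10^-2 H.
U = ½LI² = ½(1.206×10^-2)(8.37)² = 0.4226 J.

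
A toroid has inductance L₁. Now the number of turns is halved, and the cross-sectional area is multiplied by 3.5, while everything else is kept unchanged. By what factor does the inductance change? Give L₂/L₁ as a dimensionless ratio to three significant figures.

L₂/L₁ = 0.875

For a toroid, L ∝ μᵣN²A/R.
L₂/L₁ = (0.5)^2 × (3.5) = 0.875.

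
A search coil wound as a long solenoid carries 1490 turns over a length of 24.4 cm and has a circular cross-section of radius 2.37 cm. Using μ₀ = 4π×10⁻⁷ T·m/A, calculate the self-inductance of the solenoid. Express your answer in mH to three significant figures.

A = πr² = π(2.370×10^-2 m)² = 1.7646×10^-3 m².
For a long solenoid, L = μ₀N²A/ℓ.
L = (4π×10⁻⁷)(1490)²(1.7646×10^-3)/(0.244 m) = 2.018×10^-2 H.

L ≈ 20.2 mH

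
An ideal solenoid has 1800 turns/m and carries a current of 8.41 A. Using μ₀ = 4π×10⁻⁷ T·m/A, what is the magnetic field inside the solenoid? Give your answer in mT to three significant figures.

B ≈ 19.0 mT

Inside a long solenoid, B = μ₀nI.
B = (4π×10⁻⁷)(1.800×10^3 m⁻¹)(8.41 A) = 1.902×10^-2 T.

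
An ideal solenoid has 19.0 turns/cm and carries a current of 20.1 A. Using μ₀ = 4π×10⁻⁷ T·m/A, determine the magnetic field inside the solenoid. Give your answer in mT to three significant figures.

Inside a long solenoid, B = μ₀nI.
B = (4π×10⁻⁷)(1.900×10^3 m⁻¹)(20.1 A) = 4.799×10^-2 T.

B ≈ 48.0 mT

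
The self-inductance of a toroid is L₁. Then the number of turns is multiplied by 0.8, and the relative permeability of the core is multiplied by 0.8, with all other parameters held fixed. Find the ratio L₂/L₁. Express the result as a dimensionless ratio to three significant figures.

For a toroid, L ∝ μᵣN²A/R.
L₂/L₁ = (0.8)^2 × (0.8) = 0.512.

L₂/L₁ = 0.512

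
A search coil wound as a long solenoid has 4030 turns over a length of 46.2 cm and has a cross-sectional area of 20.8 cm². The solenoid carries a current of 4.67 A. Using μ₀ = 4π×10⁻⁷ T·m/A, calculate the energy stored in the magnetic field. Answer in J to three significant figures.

U ≈ 1.00 J

A = 20.8 cm² = 2.080×10^-3 m².
L = μ₀N²A/ℓ = (4π×10⁻⁷)(4030)²(2.080×10^-3)/(0.462) = 9.188×10^-2 H.
U = ½LI² = ½(9.188×10^-2)(4.67)² = 1.002 J.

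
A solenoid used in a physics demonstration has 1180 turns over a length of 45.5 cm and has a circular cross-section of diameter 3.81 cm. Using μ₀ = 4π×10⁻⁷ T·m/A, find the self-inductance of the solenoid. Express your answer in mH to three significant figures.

A = π(d/2)² = π(1.905×10^-2 m)² = 1.140×10^-3 m².
For a long solenoid, L = μ₀N²A/ℓ.
L = (4π×10⁻⁷)(1180)²(1.140×10^-3)/(0.455 m) = 4.384×10^-3 H.

L ≈ 4.38 mH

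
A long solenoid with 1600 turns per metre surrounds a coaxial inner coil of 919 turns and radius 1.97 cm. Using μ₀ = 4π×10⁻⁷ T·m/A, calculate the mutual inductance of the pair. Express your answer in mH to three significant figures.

The outer solenoid produces a uniform field B₁ = μ₀n₁I₁ across the inner coil,
so the flux linkage is N₂Φ = N₂B₁A₂ = μ₀n₁N₂A₂·I₁, giving M = μ₀n₁N₂A₂.
A₂ = πr² = π(1.970×10^-2 m)² = 1.219×10^-3 m².
M = (4π×10⁻⁷)(1600)(919)(1.219×10^-3) = 2.253×10^-3 H.

M ≈ 2.25 mH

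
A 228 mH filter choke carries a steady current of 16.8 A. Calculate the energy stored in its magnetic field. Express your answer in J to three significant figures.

U ≈ 32.2 J

Stored magnetic energy: U = ½LI².
U = ½(0.228 H)(16.8 A)² = 32.18 J.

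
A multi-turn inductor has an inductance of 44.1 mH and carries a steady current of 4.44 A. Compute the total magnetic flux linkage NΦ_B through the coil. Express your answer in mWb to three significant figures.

From L = NΦ_B/I, the flux linkage is NΦ_B = LI.
NΦ_B = (4.410×10^-2 H)(4.44 A) = 0.1958 Wb.

NΦ_B ≈ 196 mWb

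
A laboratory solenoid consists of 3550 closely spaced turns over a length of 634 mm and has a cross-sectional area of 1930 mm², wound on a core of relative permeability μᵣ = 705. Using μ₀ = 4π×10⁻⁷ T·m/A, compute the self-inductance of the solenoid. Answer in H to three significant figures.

L ≈ 34.0 H

A = 1930 mm² = 1.930×10^-3 m².
For a long solenoid, L = μ₀μᵣN²A/ℓ.
L = (4π×10⁻⁷)(705)(3550)²(1.930×10^-3)/(0.634 m) = 33.99 H.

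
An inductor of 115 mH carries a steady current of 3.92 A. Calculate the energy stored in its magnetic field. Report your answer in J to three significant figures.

Stored magnetic energy: U = ½LI².
U = ½(0.115 H)(3.92 A)² = 0.8836 J.

U ≈ 0.884 J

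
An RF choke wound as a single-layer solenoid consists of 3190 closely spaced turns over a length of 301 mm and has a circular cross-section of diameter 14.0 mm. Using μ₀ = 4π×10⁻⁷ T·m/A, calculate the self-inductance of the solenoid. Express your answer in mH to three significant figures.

L ≈ 6.54 mH

A = π(d/2)² = π(7.000×10^-3 m)² = 1.539×10^-4 m².
For a long solenoid, L = μ₀N²A/ℓ.
L = (4π×10⁻⁷)(3190)²(1.539×10^-4)/(0.301 m) = 6.540×10^-3 H.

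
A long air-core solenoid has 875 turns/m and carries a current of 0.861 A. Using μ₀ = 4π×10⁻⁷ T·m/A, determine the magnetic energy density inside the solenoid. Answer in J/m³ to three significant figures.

u ≈ 0.357 J/m³

B = μ₀nI = (4π×10⁻⁷)(875)(0.861) = 9.467×10^-4 T.
u = B²/(2μ₀) = (9.467×10^-4)²/(2×4π×10⁻⁷) = 0.3566 J/m³.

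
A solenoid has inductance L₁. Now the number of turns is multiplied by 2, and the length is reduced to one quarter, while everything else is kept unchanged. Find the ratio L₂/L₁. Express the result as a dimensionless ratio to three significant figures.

For a solenoid, L ∝ μᵣN²A/ℓ.
L₂/L₁ = (2)^2 × (0.25)^-1 = 16.0.

L₂/L₁ = 16.0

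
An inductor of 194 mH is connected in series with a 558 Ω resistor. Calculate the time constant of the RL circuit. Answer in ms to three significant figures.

τ = L/R = (0.194 H)/(558 Ω) = 3.477×10^-4 s.

τ ≈ 0.348 ms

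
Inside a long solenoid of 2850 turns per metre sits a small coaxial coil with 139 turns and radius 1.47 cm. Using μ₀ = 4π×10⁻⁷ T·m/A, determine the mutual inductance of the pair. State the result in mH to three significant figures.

M ≈ 0.338 mH

The outer solenoid produces a uniform field B₁ = μ₀n₁I₁ across the inner coil,
so the flux linkage is N₂Φ = N₂B₁A₂ = μ₀n₁N₂A₂·I₁, giving M = μ₀n₁N₂A₂.
A₂ = πr² = π(1.470×10^-2 m)² = 6.789×10^-4 m².
M = (4π×10⁻⁷)(2850)(139)(6.789×10^-4) = 3.380×10^-4 H.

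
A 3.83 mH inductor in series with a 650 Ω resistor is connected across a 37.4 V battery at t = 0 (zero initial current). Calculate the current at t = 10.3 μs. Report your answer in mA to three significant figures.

τ = L/R = 3.830×10^-3/650 = 5.892×10^-6 s; final current I_∞ = ε/R = 37.4/650 = 5.754×10^-2 A.
I(t) = I_∞(1 − e^(−t/τ)) with t/τ = 1.748.
I = (5.754×10^-2)(1 − e^(−1.748)) = 4.752×10^-2 A.

I ≈ 47.5 mA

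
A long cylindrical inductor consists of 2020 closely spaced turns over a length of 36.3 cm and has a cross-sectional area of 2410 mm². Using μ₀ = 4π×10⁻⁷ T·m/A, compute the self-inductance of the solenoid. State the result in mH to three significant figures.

A = 2410 mm² = 2.410×10^-3 m².
For a long solenoid, L = μ₀N²A/ℓ.
L = (4π×10⁻⁷)(2020)²(2.410×10^-3)/(0.363 m) = 3.404×10^-2 H.

L ≈ 34.0 mH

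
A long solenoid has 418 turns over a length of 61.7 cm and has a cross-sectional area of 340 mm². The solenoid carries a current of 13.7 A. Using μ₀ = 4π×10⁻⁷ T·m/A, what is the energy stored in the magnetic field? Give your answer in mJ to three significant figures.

A = 340 mm² = 3.400×10^-4 m².
L = μ₀N²A/ℓ = (4π×10⁻⁷)(418)²(3.400×10^-4)/(0.617) = 1.210×10^-4 H.
U = ½LI² = ½(1.210×10^-4)(13.7)² = 1.135×10^-2 J.

U ≈ 11.4 mJ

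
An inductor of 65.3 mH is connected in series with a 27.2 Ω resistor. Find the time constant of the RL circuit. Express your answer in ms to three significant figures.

τ ≈ 2.40 ms

τ = L/R = (6.530×10^-2 H)/(27.2 Ω) = 2.401×10^-3 s.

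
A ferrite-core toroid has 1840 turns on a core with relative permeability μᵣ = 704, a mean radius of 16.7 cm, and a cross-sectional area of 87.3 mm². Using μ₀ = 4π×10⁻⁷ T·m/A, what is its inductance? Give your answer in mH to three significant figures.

For a thin toroid, L = μ₀μᵣN²A/(2πR).
L = (4π×10⁻⁷)(704)(1840)²(8.730×10^-5) / (2π×0.167 m) = 0.2492 H.

L ≈ 249 mH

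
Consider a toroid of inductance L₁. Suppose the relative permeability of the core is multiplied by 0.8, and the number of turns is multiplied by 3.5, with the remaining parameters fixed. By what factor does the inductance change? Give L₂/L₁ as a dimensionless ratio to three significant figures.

L₂/L₁ = 9.80

For a toroid, L ∝ μᵣN²A/R.
L₂/L₁ = (0.8) × (3.5)^2 = 9.80.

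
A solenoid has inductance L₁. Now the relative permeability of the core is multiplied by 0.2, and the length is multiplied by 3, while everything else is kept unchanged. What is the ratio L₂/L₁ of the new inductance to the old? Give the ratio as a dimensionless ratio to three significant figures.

For a solenoid, L ∝ μᵣN²A/ℓ.
L₂/L₁ = (0.2) × (3)^-1 = 0.0667.

L₂/L₁ = 0.0667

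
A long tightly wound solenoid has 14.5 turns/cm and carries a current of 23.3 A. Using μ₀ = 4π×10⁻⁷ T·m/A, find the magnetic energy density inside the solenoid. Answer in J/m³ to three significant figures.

u ≈ 717 J/m³

B = μ₀nI = (4π×10⁻⁷)(1.450×10^3)(23.3) = 4.246×10^-2 T.
u = B²/(2μ₀) = (4.246×10^-2)²/(2×4π×10⁻⁷) = 717.2 J/m³.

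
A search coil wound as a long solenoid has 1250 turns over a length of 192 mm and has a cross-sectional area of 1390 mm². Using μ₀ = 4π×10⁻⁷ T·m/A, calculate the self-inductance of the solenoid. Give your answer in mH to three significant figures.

L ≈ 14.2 mH

A = 1390 mm² = 1.390×10^-3 m².
For a long solenoid, L = μ₀N²A/ℓ.
L = (4π×10⁻⁷)(1250)²(1.390×10^-3)/(0.192 m) = 1.421×10^-2 H.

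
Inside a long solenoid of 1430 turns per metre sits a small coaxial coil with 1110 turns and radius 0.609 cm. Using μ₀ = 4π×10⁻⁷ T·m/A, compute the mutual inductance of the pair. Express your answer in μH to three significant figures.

M ≈ 232 μH

The outer solenoid produces a uniform field B₁ = μ₀n₁I₁ across the inner coil,
so the flux linkage is N₂Φ = N₂B₁A₂ = μ₀n₁N₂A₂·I₁, giving M = μ₀n₁N₂A₂.
A₂ = πr² = π(6.090×10^-3 m)² = 1.165×10^-4 m².
M = (4π×10⁻⁷)(1430)(1110)(1.165×10^-4) = 2.324×10^-4 H.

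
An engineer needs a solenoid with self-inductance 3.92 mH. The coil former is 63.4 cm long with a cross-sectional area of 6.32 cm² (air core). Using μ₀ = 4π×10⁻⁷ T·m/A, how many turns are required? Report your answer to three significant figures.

A = 6.32 cm² = 6.320×10^-4 m².
From L = μ₀N²A/ℓ, N = √(Lℓ / (μ₀A)).
N = √[(3.920×10^-3)(0.634) / ((4π×10⁻⁷)×6.320×10^-4)] = √(3.129×10^6) ≈ 1769.0.

N ≈ 1770 turns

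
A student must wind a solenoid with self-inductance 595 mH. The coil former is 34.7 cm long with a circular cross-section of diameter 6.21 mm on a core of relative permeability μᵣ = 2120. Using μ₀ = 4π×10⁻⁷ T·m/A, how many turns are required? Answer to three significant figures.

A = π(d/2)² = π(3.105×10^-3 m)² = 3.029×10^-5 m².
From L = μ₀μᵣN²A/ℓ, N = √(Lℓ / (μ₀μᵣA)).
N = √[(0.595)(0.347) / ((4π×10⁻⁷)(2120)×3.029×10^-5)] = √(2.559×10^6) ≈ 1599.6.

N ≈ 1600 turns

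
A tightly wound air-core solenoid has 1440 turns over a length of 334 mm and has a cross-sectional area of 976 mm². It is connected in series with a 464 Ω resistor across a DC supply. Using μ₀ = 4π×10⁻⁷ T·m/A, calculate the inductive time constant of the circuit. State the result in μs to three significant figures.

A = 976 mm² = 9.760×10^-4 m².
L = μ₀N²A/ℓ = (4π×10⁻⁷)(1440)²(9.760×10^-4)/(0.334) = 7.614×10^-3 H.
τ = L/R = (7.614×10^-3)/(464) = 1.641×10^-5 s.

τ ≈ 16.4 μs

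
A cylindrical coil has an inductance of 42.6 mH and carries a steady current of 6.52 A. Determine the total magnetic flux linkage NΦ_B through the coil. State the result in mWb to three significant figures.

NΦ_B ≈ 278 mWb

From L = NΦ_B/I, the flux linkage is NΦ_B = LI.
NΦ_B = (4.260×10^-2 H)(6.52 A) = 0.2778 Wb.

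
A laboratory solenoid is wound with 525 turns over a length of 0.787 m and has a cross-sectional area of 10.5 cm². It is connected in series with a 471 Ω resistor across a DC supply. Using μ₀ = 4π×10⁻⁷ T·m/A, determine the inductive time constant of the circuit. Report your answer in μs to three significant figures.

A = 10.5 cm² = 1.050×10^-3 m².
L = μ₀N²A/ℓ = (4π×10⁻⁷)(525)²(1.050×10^-3)/(0.787) = 4.621×10^-4 H.
τ = L/R = (4.621×10^-4)/(471) = 9.811×10^-7 s.

τ ≈ 0.981 μs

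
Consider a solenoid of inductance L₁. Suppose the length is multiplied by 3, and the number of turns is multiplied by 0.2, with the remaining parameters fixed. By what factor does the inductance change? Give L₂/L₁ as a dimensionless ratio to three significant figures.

For a solenoid, L ∝ μᵣN²A/ℓ.
L₂/L₁ = (3)^-1 × (0.2)^2 = 0.0133.

L₂/L₁ = 0.0133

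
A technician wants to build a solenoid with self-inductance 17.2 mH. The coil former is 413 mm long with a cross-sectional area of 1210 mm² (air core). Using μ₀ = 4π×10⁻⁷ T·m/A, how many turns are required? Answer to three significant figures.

N ≈ 2160 turns

A = 1210 mm² = 1.210×10^-3 m².
From L = μ₀N²A/ℓ, N = √(Lℓ / (μ₀A)).
N = √[(1.720×10^-2)(0.413) / ((4π×10⁻⁷)×1.210×10^-3)] = √(4.672×10^6) ≈ 2161.4.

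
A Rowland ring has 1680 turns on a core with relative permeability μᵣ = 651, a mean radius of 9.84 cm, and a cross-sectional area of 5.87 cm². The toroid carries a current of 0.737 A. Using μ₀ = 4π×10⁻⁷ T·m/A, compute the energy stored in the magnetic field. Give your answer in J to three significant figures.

U ≈ 0.595 J

L = μ₀μᵣN²A/(2πR) = (4π×10⁻⁷)(651)(1680)²(5.870×10^-4)/(2π×9.840×10^-2) = 2.192 H.
U = ½LI² = ½(2.192)(0.737)² = 0.5954 J.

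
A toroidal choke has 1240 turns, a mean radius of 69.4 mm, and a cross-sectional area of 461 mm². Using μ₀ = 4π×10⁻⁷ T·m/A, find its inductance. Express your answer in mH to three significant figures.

L ≈ 2.04 mH

For a thin toroid, L = μ₀N²A/(2πR).
L = (4π×10⁻⁷)(1240)²(4.610×10^-4) / (2π×6.940×10^-2 m) = 2.043×10^-3 H.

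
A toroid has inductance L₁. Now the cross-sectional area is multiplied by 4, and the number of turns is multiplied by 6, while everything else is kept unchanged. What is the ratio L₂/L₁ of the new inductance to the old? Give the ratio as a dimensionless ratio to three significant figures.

For a toroid, L ∝ μᵣN²A/R.
L₂/L₁ = (4) × (6)^2 = 144.

L₂/L₁ = 144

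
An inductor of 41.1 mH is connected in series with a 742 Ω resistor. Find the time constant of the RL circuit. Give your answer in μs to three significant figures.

τ ≈ 55.4 μs

τ = L/R = (4.110×10^-2 H)/(742 Ω) = 5.539×10^-5 s.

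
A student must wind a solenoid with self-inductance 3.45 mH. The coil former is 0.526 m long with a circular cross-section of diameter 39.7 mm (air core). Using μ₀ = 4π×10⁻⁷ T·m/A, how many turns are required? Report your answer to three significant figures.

N ≈ 1080 turns

A = π(d/2)² = π(1.985×10^-2 m)² = 1.238×10^-3 m².
From L = μ₀N²A/ℓ, N = √(Lℓ / (μ₀A)).
N = √[(3.450×10^-3)(0.526) / ((4π×10⁻⁷)×1.238×10^-3)] = √(1.167×10^6) ≈ 1080.1.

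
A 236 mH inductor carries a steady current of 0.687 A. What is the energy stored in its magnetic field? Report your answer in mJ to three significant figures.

U ≈ 55.7 mJ

Stored magnetic energy: U = ½LI².
U = ½(0.236 H)(0.687 A)² = 5.569×10^-2 J.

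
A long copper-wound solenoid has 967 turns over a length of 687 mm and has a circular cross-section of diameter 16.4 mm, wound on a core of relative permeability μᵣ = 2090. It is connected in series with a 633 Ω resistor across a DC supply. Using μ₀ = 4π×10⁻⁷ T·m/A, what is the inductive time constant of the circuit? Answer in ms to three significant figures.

τ ≈ 1.19 ms

A = π(d/2)² = π(8.200×10^-3 m)² = 2.112×10^-4 m².
L = μ₀μᵣN²A/ℓ = (4π×10⁻⁷)(2090)(967)²(2.112×10^-4)/(0.687) = 0.7551 H.
τ = L/R = (0.7551)/(633) = 1.193×10^-3 s.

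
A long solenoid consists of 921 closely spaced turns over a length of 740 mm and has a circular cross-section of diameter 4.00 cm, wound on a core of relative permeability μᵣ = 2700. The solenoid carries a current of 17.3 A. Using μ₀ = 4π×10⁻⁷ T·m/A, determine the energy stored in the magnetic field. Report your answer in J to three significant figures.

U ≈ 731 J

A = π(d/2)² = π(2.000×10^-2 m)² = 1.257×10^-3 m².
L = μ₀μᵣN²A/ℓ = (4π×10⁻⁷)(2700)(921)²(1.257×10^-3)/(0.74) = 4.887 H.
U = ½LI² = ½(4.887)(17.3)² = 731.4 J.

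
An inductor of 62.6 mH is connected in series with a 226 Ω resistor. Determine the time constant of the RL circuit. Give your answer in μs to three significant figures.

τ = L/R = (6.260×10^-2 H)/(226 Ω) = 2.770×10^-4 s.

τ ≈ 277 μs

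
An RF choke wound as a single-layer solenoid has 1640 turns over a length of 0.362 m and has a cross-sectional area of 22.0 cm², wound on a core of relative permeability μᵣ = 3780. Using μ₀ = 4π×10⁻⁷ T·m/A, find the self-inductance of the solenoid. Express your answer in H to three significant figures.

L ≈ 77.6 H

A = 22.0 cm² = 2.200×10^-3 m².
For a long solenoid, L = μ₀μᵣN²A/ℓ.
L = (4π×10⁻⁷)(3780)(1640)²(2.200×10^-3)/(0.362 m) = 77.64 H.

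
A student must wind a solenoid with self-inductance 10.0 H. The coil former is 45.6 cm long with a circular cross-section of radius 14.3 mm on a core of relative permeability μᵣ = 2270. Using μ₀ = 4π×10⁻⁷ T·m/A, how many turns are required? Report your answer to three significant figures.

N ≈ 1580 turns

A = πr² = π(1.430×10^-2 m)² = 6.424×10^-4 m².
From L = μ₀μᵣN²A/ℓ, N = √(Lℓ / (μ₀μᵣA)).
N = √[(10)(0.456) / ((4π×10⁻⁷)(2270)×6.424×10^-4)] = √(2.488×10^6) ≈ 1577.4.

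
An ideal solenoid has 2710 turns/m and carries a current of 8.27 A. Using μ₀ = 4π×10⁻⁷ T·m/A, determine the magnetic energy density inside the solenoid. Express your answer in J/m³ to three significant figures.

B = μ₀nI = (4π×10⁻⁷)(2.710×10^3)(8.27) = 2.816×10^-2 T.
u = B²/(2μ₀) = (2.816×10^-2)²/(2×4π×10⁻⁷) = 315.6 J/m³.

u ≈ 316 J/m³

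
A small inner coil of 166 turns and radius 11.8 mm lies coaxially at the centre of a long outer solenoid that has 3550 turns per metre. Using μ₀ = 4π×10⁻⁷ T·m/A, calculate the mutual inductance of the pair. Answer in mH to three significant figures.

The outer solenoid produces a uniform field B₁ = μ₀n₁I₁ across the inner coil,
so the flux linkage is N₂Φ = N₂B₁A₂ = μ₀n₁N₂A₂·I₁, giving M = μ₀n₁N₂A₂.
A₂ = πr² = π(1.180×10^-2 m)² = 4.374×10^-4 m².
M = (4π×10⁻⁷)(3550)(166)(4.374×10^-4) = 3.239×10^-4 H.

M ≈ 0.324 mH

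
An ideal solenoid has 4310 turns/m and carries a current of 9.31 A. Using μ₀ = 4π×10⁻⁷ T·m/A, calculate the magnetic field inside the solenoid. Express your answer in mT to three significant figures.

Inside a long solenoid, B = μ₀nI.
B = (4π×10⁻⁷)(4.310×10^3 m⁻¹)(9.31 A) = 5.042×10^-2 T.

B ≈ 50.4 mT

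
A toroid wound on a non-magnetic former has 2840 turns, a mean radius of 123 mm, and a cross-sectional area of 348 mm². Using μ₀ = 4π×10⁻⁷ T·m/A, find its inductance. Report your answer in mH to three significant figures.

For a thin toroid, L = μ₀N²A/(2πR).
L = (4π×10⁻⁷)(2840)²(3.480×10^-4) / (2π×0.123 m) = 4.564×10^-3 H.

L ≈ 4.56 mH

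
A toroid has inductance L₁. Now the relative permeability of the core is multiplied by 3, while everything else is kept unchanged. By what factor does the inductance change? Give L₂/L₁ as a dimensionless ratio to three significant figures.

For a toroid, L ∝ μᵣN²A/R.
L₂/L₁ = (3) = 3.00.

L₂/L₁ = 3.00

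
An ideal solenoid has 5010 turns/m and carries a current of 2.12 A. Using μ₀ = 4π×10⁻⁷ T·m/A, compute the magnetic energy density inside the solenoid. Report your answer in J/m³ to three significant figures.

B = μ₀nI = (4π×10⁻⁷)(5.010×10^3)(2.12) = 1.3347×10^-2 T.
u = B²/(2μ₀) = (1.3347×10^-2)²/(2×4π×10⁻⁷) = 70.88 J/m³.

u ≈ 70.9 J/m³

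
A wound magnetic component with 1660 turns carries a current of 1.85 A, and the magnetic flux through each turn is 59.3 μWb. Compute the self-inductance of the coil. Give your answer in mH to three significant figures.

L ≈ 53.2 mH

Self-inductance is defined by L = NΦ_B/I (flux linkage over current).
L = (1660)(5.930×10^-5 Wb)/(1.85 A) = 5.321×10^-2 H.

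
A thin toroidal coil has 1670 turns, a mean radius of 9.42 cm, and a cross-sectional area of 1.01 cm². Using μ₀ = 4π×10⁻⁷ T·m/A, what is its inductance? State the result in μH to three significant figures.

L ≈ 598 μH

For a thin toroid, L = μ₀N²A/(2πR).
L = (4π×10⁻⁷)(1670)²(1.010×10^-4) / (2π×9.420×10^-2 m) = 5.980×10^-4 H.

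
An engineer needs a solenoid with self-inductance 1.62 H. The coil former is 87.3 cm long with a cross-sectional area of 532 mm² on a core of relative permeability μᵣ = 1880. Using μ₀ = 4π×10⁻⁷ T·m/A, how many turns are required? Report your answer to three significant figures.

A = 532 mm² = 5.320×10^-4 m².
From L = μ₀μᵣN²A/ℓ, N = √(Lℓ / (μ₀μᵣA)).
N = √[(1.62)(0.873) / ((4π×10⁻⁷)(1880)×5.320×10^-4)] = √(1.125×10^6) ≈ 1060.8.

N ≈ 1060 turns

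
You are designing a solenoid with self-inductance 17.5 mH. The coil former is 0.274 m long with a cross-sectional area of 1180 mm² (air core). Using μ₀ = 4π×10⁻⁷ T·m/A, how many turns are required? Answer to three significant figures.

A = 1180 mm² = 1.180×10^-3 m².
From L = μ₀N²A/ℓ, N = √(Lℓ / (μ₀A)).
N = √[(1.750×10^-2)(0.274) / ((4π×10⁻⁷)×1.180×10^-3)] = √(3.234×10^6) ≈ 1798.2.

N ≈ 1800 turns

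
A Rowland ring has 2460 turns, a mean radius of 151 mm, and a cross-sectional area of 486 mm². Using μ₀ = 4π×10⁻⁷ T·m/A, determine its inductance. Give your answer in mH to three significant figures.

L ≈ 3.90 mH

For a thin toroid, L = μ₀N²A/(2πR).
L = (4π×10⁻⁷)(2460)²(4.860×10^-4) / (2π×0.151 m) = 3.895×10^-3 H.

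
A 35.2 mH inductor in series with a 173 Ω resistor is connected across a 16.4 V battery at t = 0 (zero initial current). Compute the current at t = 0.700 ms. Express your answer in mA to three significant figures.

τ = L/R = 3.520×10^-2/173 = 2.0347×10^-4 s; final current I_∞ = ε/R = 16.4/173 = 9.480×10^-2 A.
I(t) = I_∞(1 − e^(−t/τ)) with t/τ = 3.440.
I = (9.480×10^-2)(1 − e^(−3.440)) = 9.176×10^-2 A.

I ≈ 91.8 mA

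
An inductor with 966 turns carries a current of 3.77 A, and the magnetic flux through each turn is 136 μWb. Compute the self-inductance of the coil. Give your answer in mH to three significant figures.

Self-inductance is defined by L = NΦ_B/I (flux linkage over current).
L = (966)(1.360×10^-4 Wb)/(3.77 A) = 3.4848×10^-2 H.

L ≈ 34.8 mH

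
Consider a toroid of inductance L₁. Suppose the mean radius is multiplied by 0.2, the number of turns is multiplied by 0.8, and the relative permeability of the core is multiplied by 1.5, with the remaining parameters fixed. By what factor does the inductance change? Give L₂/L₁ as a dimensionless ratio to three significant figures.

L₂/L₁ = 4.80

For a toroid, L ∝ μᵣN²A/R.
L₂/L₁ = (0.2)^-1 × (0.8)^2 × (1.5) = 4.80.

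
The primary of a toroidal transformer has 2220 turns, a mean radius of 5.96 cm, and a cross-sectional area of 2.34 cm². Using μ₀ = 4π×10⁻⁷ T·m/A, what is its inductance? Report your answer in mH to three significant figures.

L ≈ 3.87 mH

For a thin toroid, L = μ₀N²A/(2πR).
L = (4π×10⁻⁷)(2220)²(2.340×10^-4) / (2π×5.960×10^-2 m) = 3.870×10^-3 H.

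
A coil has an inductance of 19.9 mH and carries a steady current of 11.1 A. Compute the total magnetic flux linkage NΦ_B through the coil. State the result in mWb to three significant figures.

From L = NΦ_B/I, the flux linkage is NΦ_B = LI.
NΦ_B = (1.990×10^-2 H)(11.1 A) = 0.2209 Wb.

NΦ_B ≈ 221 mWb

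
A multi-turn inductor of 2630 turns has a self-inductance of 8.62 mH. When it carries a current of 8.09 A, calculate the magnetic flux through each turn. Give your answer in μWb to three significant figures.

From L = NΦ_B/I, the flux per turn is Φ_B = LI/N.
Φ_B = (8.620×10^-3 H)(8.09 A)/2630 = 2.652×10^-5 Wb.

Φ_B ≈ 26.5 μWb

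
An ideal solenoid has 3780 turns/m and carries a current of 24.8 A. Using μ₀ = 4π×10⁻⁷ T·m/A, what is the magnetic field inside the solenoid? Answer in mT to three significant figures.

B ≈ 118 mT

Inside a long solenoid, B = μ₀nI.
B = (4π×10⁻⁷)(3.780×10^3 m⁻¹)(24.8 A) = 0.1178 T.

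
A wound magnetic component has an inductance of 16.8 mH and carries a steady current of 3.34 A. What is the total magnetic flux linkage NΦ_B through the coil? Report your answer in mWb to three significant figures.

NΦ_B ≈ 56.1 mWb

From L = NΦ_B/I, the flux linkage is NΦ_B = LI.
NΦ_B = (1.680×10^-2 H)(3.34 A) = 5.611×10^-2 Wb.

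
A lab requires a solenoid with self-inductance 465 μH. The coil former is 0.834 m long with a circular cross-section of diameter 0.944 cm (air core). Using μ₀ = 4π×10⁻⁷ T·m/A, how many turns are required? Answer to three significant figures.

N ≈ 2100 turns

A = π(d/2)² = π(4.720×10^-3 m)² = 6.999×10^-5 m².
From L = μ₀N²A/ℓ, N = √(Lℓ / (μ₀A)).
N = √[(4.650×10^-4)(0.834) / ((4π×10⁻⁷)×6.999×10^-5)] = √(4.409×10^6) ≈ 2099.8.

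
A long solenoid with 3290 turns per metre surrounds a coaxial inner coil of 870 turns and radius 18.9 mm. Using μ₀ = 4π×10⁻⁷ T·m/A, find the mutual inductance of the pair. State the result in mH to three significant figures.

The outer solenoid produces a uniform field B₁ = μ₀n₁I₁ across the inner coil,
so the flux linkage is N₂Φ = N₂B₁A₂ = μ₀n₁N₂A₂·I₁, giving M = μ₀n₁N₂A₂.
A₂ = πr² = π(1.890×10^-2 m)² = 1.122×10^-3 m².
M = (4π×10⁻⁷)(3290)(870)(1.122×10^-3) = 4.036×10^-3 H.

M ≈ 4.04 mH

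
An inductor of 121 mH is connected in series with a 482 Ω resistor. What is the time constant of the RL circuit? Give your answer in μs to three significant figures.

τ = L/R = (0.121 H)/(482 Ω) = 2.510×10^-4 s.

τ ≈ 251 μs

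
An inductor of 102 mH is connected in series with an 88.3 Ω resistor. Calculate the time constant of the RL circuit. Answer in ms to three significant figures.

τ = L/R = (0.102 H)/(88.3 Ω) = 1.155×10^-3 s.

τ ≈ 1.16 ms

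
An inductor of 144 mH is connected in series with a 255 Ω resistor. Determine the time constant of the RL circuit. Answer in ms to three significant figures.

τ = L/R = (0.144 H)/(255 Ω) = 5.647×10^-4 s.

τ ≈ 0.565 ms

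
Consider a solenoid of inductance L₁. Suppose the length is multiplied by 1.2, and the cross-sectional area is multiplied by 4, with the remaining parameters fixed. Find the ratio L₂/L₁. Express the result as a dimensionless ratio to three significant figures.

L₂/L₁ = 3.33

For a solenoid, L ∝ μᵣN²A/ℓ.
L₂/L₁ = (1.2)^-1 × (4) = 3.33.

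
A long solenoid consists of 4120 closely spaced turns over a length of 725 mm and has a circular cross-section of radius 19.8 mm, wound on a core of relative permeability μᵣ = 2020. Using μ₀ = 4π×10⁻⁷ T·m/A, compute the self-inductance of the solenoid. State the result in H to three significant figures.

L ≈ 73.2 H

A = πr² = π(1.980×10^-2 m)² = 1.232×10^-3 m².
For a long solenoid, L = μ₀μᵣN²A/ℓ.
L = (4π×10⁻⁷)(2020)(4120)²(1.232×10^-3)/(0.725 m) = 73.2 H.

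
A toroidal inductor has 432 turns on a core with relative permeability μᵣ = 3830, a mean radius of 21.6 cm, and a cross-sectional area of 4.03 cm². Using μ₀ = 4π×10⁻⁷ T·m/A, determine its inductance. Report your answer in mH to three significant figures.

For a thin toroid, L = μ₀μᵣN²A/(2πR).
L = (4π×10⁻⁷)(3830)(432)²(4.030×10^-4) / (2π×0.216 m) = 0.2667 H.

L ≈ 267 mH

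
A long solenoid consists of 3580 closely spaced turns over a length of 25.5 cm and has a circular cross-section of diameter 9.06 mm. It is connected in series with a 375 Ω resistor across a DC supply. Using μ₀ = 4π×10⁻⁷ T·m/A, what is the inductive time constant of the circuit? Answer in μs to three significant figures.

τ ≈ 10.9 μs

A = π(d/2)² = π(4.530×10^-3 m)² = 6.447×10^-5 m².
L = μ₀N²A/ℓ = (4π×10⁻⁷)(3580)²(6.447×10^-5)/(0.255) = 4.072×10^-3 H.
τ = L/R = (4.072×10^-3)/(375) = 1.086×10^-5 s.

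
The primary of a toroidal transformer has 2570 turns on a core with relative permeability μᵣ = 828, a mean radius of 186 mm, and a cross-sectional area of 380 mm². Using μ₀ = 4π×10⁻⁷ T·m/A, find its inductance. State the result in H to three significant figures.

L ≈ 2.23 H

For a thin toroid, L = μ₀μᵣN²A/(2πR).
L = (4π×10⁻⁷)(828)(2570)²(3.800×10^-4) / (2π×0.186 m) = 2.2346 H.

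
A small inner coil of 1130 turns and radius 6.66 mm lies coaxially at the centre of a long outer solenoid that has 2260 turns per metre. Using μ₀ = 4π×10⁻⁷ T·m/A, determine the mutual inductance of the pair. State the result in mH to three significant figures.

The outer solenoid produces a uniform field B₁ = μ₀n₁I₁ across the inner coil,
so the flux linkage is N₂Φ = N₂B₁A₂ = μ₀n₁N₂A₂·I₁, giving M = μ₀n₁N₂A₂.
A₂ = πr² = π(6.660×10^-3 m)² = 1.393×10^-4 m².
M = (4π×10⁻⁷)(2260)(1130)(1.393×10^-4) = 4.472×10^-4 H.

M ≈ 0.447 mH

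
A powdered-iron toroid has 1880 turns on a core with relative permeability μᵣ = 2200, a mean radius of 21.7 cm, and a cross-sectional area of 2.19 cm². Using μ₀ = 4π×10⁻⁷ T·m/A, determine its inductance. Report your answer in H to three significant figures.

For a thin toroid, L = μ₀μᵣN²A/(2πR).
L = (4π×10⁻⁷)(2200)(1880)²(2.190×10^-4) / (2π×0.217 m) = 1.569 H.

L ≈ 1.57 H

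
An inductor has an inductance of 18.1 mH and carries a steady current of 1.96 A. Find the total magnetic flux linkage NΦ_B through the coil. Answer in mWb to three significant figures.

From L = NΦ_B/I, the flux linkage is NΦ_B = LI.
NΦ_B = (1.810×10^-2 H)(1.96 A) = 3.548×10^-2 Wb.

NΦ_B ≈ 35.5 mWb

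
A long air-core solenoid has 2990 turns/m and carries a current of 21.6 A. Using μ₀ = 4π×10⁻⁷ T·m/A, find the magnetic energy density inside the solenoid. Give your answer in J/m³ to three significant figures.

B = μ₀nI = (4π×10⁻⁷)(2.990×10^3)(21.6) = 8.116×10^-2 T.
u = B²/(2μ₀) = (8.116×10^-2)²/(2×4π×10⁻⁷) = 2.621×10^3 J/m³.

u ≈ 2620 J/m³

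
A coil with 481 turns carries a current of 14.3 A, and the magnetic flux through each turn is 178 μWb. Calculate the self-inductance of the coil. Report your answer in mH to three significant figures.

Self-inductance is defined by L = NΦ_B/I (flux linkage over current).
L = (481)(1.780×10^-4 Wb)/(14.3 A) = 5.987×10^-3 H.

L ≈ 5.99 mH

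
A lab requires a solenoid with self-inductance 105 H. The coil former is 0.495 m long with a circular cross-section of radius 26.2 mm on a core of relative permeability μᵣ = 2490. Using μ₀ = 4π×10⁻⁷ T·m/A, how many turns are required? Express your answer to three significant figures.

A = πr² = π(2.620×10^-2 m)² = 2.157×10^-3 m².
From L = μ₀μᵣN²A/ℓ, N = √(Lℓ / (μ₀μᵣA)).
N = √[(105)(0.495) / ((4π×10⁻⁷)(2490)×2.157×10^-3)] = √(7.703×10^6) ≈ 2775.3.

N ≈ 2780 turns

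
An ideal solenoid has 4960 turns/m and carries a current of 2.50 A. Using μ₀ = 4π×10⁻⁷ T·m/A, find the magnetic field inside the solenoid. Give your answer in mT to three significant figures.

Inside a long solenoid, B = μ₀nI.
B = (4π×10⁻⁷)(4.960×10^3 m⁻¹)(2.50 A) = 1.558×10^-2 T.

B ≈ 15.6 mT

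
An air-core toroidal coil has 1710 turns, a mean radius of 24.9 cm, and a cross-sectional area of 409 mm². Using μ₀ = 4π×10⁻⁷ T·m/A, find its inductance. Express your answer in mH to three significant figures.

L ≈ 0.961 mH

For a thin toroid, L = μ₀N²A/(2πR).
L = (4π×10⁻⁷)(1710)²(4.090×10^-4) / (2π×0.249 m) = 9.606×10^-4 H.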